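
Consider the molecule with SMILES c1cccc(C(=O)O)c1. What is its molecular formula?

C7H6O2

Atom tally by fragment:
  benzene ring core → C:6 H:6
  (− 1 ring H displaced by substituents)
  + COOH → C:1 H:1 O:2
Element totals:
  C: 7
  H: 6
  O: 2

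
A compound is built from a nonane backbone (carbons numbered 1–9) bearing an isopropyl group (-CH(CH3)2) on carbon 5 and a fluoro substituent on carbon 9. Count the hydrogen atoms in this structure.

Atom tally by fragment:
  CH3 → C:1 H:3
  CH2 → C:1 H:2
  CH2 → C:1 H:2
  CH2 → C:1 H:2
  CH(CH(CH3)2) → C:4 H:8
  CH2 → C:1 H:2
  CH2 → C:1 H:2
  CH2 → C:1 H:2
  CH2F → C:1 H:2 F:1
Element totals:
  C: 12
  H: 25
  F: 1

25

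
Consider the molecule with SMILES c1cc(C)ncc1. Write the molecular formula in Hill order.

Atom tally by fragment:
  pyridine ring core → C:5 H:5 N:1
  (− 1 ring H displaced by substituents)
  + CH3 → C:1 H:3
Element totals:
  C: 6
  H: 7
  N: 1

C6H7N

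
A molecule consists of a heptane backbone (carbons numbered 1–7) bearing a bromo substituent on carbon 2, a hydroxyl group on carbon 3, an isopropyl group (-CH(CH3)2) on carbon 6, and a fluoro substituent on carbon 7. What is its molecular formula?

C10H20BrFO

Atom tally by fragment:
  CH3 → C:1 H:3
  CH(Br) → C:1 H:1 Br:1
  CH(OH) → C:1 H:2 O:1
  CH2 → C:1 H:2
  CH2 → C:1 H:2
  CH(CH(CH3)2) → C:4 H:8
  CH2F → C:1 H:2 F:1
Element totals:
  C: 10
  H: 20
  Br: 1
  F: 1
  O: 1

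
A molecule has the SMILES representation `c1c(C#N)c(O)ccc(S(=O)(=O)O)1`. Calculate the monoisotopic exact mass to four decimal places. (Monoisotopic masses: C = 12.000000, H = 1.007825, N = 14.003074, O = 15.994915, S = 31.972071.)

Atom tally by fragment:
  benzene ring core → C:6 H:6
  (− 3 ring H displaced by substituents)
  + CN → C:1 N:1
  + OH → O:1 H:1
  + SO3H → S:1 O:3 H:1
Element totals:
  C: 7
  H: 5
  N: 1
  O: 4
  S: 1
Molecular formula: C7H5NO4S.
  M = 7(12.0) + 5(1.007825) + 14.003074 + 4(15.994915) + 31.972071
    = 84.000000 + 5.039125 + 14.003074 + 63.979660 + 31.972071 = 198.993930

198.9939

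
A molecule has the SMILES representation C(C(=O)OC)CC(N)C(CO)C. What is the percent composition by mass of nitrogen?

Atom tally by fragment:
  CH3OOCCH2 → C:3 H:5 O:2
  CH2 → C:1 H:2
  CH(NH2) → C:1 H:3 N:1
  CH(CH2OH) → C:2 H:4 O:1
  CH3 → C:1 H:3
Element totals:
  C: 8
  H: 17
  N: 1
  O: 3
Molecular formula: C8H17NO3.
Molar mass = 175.228 g/mol.
Mass from N: 1 × 14.007 = 14.007 g/mol.
%N = 14.007 / 175.228 × 100 = 7.99%.

7.99%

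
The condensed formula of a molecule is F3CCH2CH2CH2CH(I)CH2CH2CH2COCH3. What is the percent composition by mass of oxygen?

Atom tally by fragment:
  F3CCH2 → C:2 H:2 F:3
  CH2 → C:1 H:2
  CH2 → C:1 H:2
  CH(I) → C:1 H:1 I:1
  CH2 → C:1 H:2
  CH2 → C:1 H:2
  CH2COCH3 → C:3 H:5 O:1
Element totals:
  C: 10
  H: 16
  F: 3
  I: 1
  O: 1
Molecular formula: C10H16F3IO.
Molar mass = 336.135 g/mol.
Mass from O: 1 × 15.999 = 15.999 g/mol.
%O = 15.999 / 336.135 × 100 = 4.76%.

4.76%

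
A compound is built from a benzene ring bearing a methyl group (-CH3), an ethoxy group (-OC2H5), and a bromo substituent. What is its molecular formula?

Atom tally by fragment:
  benzene ring core → C:6 H:6
  (− 3 ring H displaced by substituents)
  + CH3 → C:1 H:3
  + OC2H5 → C:2 H:5 O:1
  + Br → Br:1
Element totals:
  C: 9
  H: 11
  Br: 1
  O: 1

C9H11BrO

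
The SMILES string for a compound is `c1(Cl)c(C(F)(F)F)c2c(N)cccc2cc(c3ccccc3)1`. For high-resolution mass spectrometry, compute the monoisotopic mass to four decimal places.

Atom tally by fragment:
  naphthalene ring system core → C:10 H:8
  (− 4 ring H displaced by substituents)
  + Cl → Cl:1
  + CF3 → C:1 F:3
  + NH2 → N:1 H:2
  + C6H5 → C:6 H:5
Element totals:
  C: 17
  H: 11
  Cl: 1
  F: 3
  N: 1
Molecular formula: C17H11ClF3N.
  M = 17(12.0) + 11(1.007825) + 34.968853 + 3(18.998403) + 14.003074
    = 204.000000 + 11.086075 + 34.968853 + 56.995209 + 14.003074 = 321.053211

321.0532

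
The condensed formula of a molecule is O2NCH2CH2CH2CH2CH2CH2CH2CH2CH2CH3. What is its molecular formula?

Atom tally by fragment:
  O2NCH2 → C:1 H:2 N:1 O:2
  CH2 → C:1 H:2
  CH2 → C:1 H:2
  CH2 → C:1 H:2
  CH2 → C:1 H:2
  CH2 → C:1 H:2
  CH2 → C:1 H:2
  CH2 → C:1 H:2
  CH2 → C:1 H:2
  CH3 → C:1 H:3
Element totals:
  C: 10
  H: 21
  N: 1
  O: 2

C10H21NO2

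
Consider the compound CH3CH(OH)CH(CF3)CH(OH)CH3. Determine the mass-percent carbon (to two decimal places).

Atom tally by fragment:
  CH3 → C:1 H:3
  CH(OH) → C:1 H:2 O:1
  CH(CF3) → C:2 H:1 F:3
  CH(OH) → C:1 H:2 O:1
  CH3 → C:1 H:3
Element totals:
  C: 6
  H: 11
  F: 3
  O: 2
Molecular formula: C6H11F3O2.
Molar mass = 172.146 g/mol.
Mass from C: 6 × 12.011 = 72.066 g/mol.
%C = 72.066 / 172.146 × 100 = 41.86%.

41.86%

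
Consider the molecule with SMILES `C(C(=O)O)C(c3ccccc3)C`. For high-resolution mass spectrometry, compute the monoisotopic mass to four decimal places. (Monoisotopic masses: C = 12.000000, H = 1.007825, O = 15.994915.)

164.0837

Atom tally by fragment:
  HOOCCH2 → C:2 H:3 O:2
  CH(C6H5) → C:7 H:6
  CH3 → C:1 H:3
Element totals:
  C: 10
  H: 12
  O: 2
Molecular formula: C10H12O2.
  M = 10(12.0) + 12(1.007825) + 2(15.994915)
    = 120.000000 + 12.093900 + 31.989830 = 164.083730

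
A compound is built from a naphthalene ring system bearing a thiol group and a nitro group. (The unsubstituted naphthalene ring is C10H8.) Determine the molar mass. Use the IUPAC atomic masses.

205.23 g/mol

Atom tally by fragment:
  naphthalene ring system core → C:10 H:8
  (− 2 ring H displaced by substituents)
  + SH → S:1 H:1
  + NO2 → N:1 O:2
Element totals:
  C: 10
  H: 7
  N: 1
  O: 2
  S: 1
Molecular formula: C10H7NO2S.
  M = 10(12.011) + 7(1.008) + 14.007 + 2(15.999) + 32.06
    = 120.110 + 7.056 + 14.007 + 31.998 + 32.060 = 205.231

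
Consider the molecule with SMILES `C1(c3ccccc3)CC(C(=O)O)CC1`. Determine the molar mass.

Atom tally by fragment:
  cyclopentane ring core → C:5 H:10
  (− 2 ring H displaced by substituents)
  + C6H5 → C:6 H:5
  + COOH → C:1 H:1 O:2
Element totals:
  C: 12
  H: 14
  O: 2
Molecular formula: C12H14O2.
  M = 12(12.011) + 14(1.008) + 2(15.999)
    = 144.132 + 14.112 + 31.998 = 190.242

190.24 g/mol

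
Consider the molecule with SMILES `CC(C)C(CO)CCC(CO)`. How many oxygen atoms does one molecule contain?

Atom tally by fragment:
  CH3 → C:1 H:3
  CH(CH3) → C:2 H:4
  CH(CH2OH) → C:2 H:4 O:1
  CH2 → C:1 H:2
  CH2 → C:1 H:2
  CH2CH2OH → C:2 H:5 O:1
Element totals:
  C: 9
  H: 20
  O: 2

2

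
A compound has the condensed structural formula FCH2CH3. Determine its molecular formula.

Atom tally by fragment:
  FCH2 → C:1 H:2 F:1
  CH3 → C:1 H:3
Element totals:
  C: 2
  H: 5
  F: 1

C2H5F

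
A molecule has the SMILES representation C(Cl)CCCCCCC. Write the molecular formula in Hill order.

Atom tally by fragment:
  ClCH2 → C:1 H:2 Cl:1
  CH2 → C:1 H:2
  CH2 → C:1 H:2
  CH2 → C:1 H:2
  CH2 → C:1 H:2
  CH2 → C:1 H:2
  CH2 → C:1 H:2
  CH3 → C:1 H:3
Element totals:
  C: 8
  H: 17
  Cl: 1

C8H17Cl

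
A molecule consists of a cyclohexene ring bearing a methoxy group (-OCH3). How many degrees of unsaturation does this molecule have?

2

Atom tally by fragment:
  cyclohexene ring core → C:6 H:10
  (− 1 ring H displaced by substituents)
  + OCH3 → C:1 H:3 O:1
Element totals:
  C: 7
  H: 12
  O: 1
Molecular formula: C7H12O.
DoU = (2C + 2 + N − H − X) / 2 = (2·7 + 2 + 0 − 12 − 0) / 2 = 2.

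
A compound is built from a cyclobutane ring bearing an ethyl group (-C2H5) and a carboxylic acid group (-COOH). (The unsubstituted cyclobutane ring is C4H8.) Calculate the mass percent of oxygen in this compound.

Atom tally by fragment:
  cyclobutane ring core → C:4 H:8
  (− 2 ring H displaced by substituents)
  + C2H5 → C:2 H:5
  + COOH → C:1 H:1 O:2
Element totals:
  C: 7
  H: 12
  O: 2
Molecular formula: C7H12O2.
Molar mass = 128.171 g/mol.
Mass from O: 2 × 15.999 = 31.998 g/mol.
%O = 31.998 / 128.171 × 100 = 24.97%.

24.97%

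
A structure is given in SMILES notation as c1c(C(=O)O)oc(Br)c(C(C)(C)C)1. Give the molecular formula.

Atom tally by fragment:
  furan ring core → C:4 H:4 O:1
  (− 3 ring H displaced by substituents)
  + COOH → C:1 H:1 O:2
  + Br → Br:1
  + C(CH3)3 → C:4 H:9
Element totals:
  C: 9
  H: 11
  Br: 1
  O: 3

C9H11BrO3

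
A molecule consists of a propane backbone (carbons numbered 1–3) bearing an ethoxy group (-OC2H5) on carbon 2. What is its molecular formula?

C5H12O

Atom tally by fragment:
  CH3 → C:1 H:3
  CH(OC2H5) → C:3 H:6 O:1
  CH3 → C:1 H:3
Element totals:
  C: 5
  H: 12
  O: 1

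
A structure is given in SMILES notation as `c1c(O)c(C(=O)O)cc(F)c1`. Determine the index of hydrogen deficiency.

5

Atom tally by fragment:
  benzene ring core → C:6 H:6
  (− 3 ring H displaced by substituents)
  + OH → O:1 H:1
  + COOH → C:1 H:1 O:2
  + F → F:1
Element totals:
  C: 7
  H: 5
  F: 1
  O: 3
Molecular formula: C7H5FO3.
DoU = (2C + 2 + N − H − X) / 2 = (2·7 + 2 + 0 − 5 − 1) / 2 = 5.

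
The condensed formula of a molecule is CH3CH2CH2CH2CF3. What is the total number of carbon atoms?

Atom tally by fragment:
  CH3 → C:1 H:3
  CH2 → C:1 H:2
  CH2 → C:1 H:2
  CH2CF3 → C:2 H:2 F:3
Element totals:
  C: 5
  H: 9
  F: 3

5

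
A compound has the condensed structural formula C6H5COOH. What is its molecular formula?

C7H6O2

Atom tally by fragment:
  benzene ring core → C:6 H:6
  (− 1 ring H displaced by substituents)
  + COOH → C:1 H:1 O:2
Element totals:
  C: 7
  H: 6
  O: 2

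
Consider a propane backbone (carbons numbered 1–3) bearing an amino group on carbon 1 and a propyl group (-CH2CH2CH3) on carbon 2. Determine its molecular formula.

Atom tally by fragment:
  H2NCH2 → C:1 H:4 N:1
  CH(CH2CH2CH3) → C:4 H:8
  CH3 → C:1 H:3
Element totals:
  C: 6
  H: 15
  N: 1

C6H15N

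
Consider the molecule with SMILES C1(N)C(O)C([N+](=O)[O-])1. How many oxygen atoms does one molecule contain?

Atom tally by fragment:
  cyclopropane ring core → C:3 H:6
  (− 3 ring H displaced by substituents)
  + NH2 → N:1 H:2
  + OH → O:1 H:1
  + NO2 → N:1 O:2
Element totals:
  C: 3
  H: 6
  N: 2
  O: 3

3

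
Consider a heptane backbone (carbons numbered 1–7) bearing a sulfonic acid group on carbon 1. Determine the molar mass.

Atom tally by fragment:
  HO3SCH2 → C:1 H:3 S:1 O:3
  CH2 → C:1 H:2
  CH2 → C:1 H:2
  CH2 → C:1 H:2
  CH2 → C:1 H:2
  CH2 → C:1 H:2
  CH3 → C:1 H:3
Element totals:
  C: 7
  H: 16
  O: 3
  S: 1
Molecular formula: C7H16O3S.
  M = 7(12.011) + 16(1.008) + 3(15.999) + 32.06
    = 84.077 + 16.128 + 47.997 + 32.060 = 180.262

180.26 g/mol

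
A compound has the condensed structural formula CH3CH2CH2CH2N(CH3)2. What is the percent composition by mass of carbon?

Atom tally by fragment:
  CH3 → C:1 H:3
  CH2 → C:1 H:2
  CH2 → C:1 H:2
  CH2N(CH3)2 → C:3 H:8 N:1
Element totals:
  C: 6
  H: 15
  N: 1
Molecular formula: C6H15N.
Molar mass = 101.193 g/mol.
Mass from C: 6 × 12.011 = 72.066 g/mol.
%C = 72.066 / 101.193 × 100 = 71.22%.

71.22%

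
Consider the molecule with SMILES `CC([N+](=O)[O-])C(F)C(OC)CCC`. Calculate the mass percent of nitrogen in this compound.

7.25%

Atom tally by fragment:
  CH3 → C:1 H:3
  CH(NO2) → C:1 H:1 N:1 O:2
  CH(F) → C:1 H:1 F:1
  CH(OCH3) → C:2 H:4 O:1
  CH2 → C:1 H:2
  CH2 → C:1 H:2
  CH3 → C:1 H:3
Element totals:
  C: 8
  H: 16
  F: 1
  N: 1
  O: 3
Molecular formula: C8H16FNO3.
Molar mass = 193.218 g/mol.
Mass from N: 1 × 14.007 = 14.007 g/mol.
%N = 14.007 / 193.218 × 100 = 7.25%.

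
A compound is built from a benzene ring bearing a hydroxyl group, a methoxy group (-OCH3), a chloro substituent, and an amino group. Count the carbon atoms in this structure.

7

Atom tally by fragment:
  benzene ring core → C:6 H:6
  (− 4 ring H displaced by substituents)
  + OH → O:1 H:1
  + OCH3 → C:1 H:3 O:1
  + Cl → Cl:1
  + NH2 → N:1 H:2
Element totals:
  C: 7
  H: 8
  Cl: 1
  N: 1
  O: 2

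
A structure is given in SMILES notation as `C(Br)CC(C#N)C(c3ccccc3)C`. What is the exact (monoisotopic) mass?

251.0310

Atom tally by fragment:
  BrCH2 → C:1 H:2 Br:1
  CH2 → C:1 H:2
  CH(CN) → C:2 H:1 N:1
  CH(C6H5) → C:7 H:6
  CH3 → C:1 H:3
Element totals:
  C: 12
  H: 14
  Br: 1
  N: 1
Molecular formula: C12H14BrN.
  M = 12(12.0) + 14(1.007825) + 78.918338 + 14.003074
    = 144.000000 + 14.109550 + 78.918338 + 14.003074 = 251.030962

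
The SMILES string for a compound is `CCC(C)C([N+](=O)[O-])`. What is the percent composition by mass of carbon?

51.26%

Atom tally by fragment:
  CH3 → C:1 H:3
  CH2 → C:1 H:2
  CH(CH3) → C:2 H:4
  CH2NO2 → C:1 H:2 N:1 O:2
Element totals:
  C: 5
  H: 11
  N: 1
  O: 2
Molecular formula: C5H11NO2.
Molar mass = 117.148 g/mol.
Mass from C: 5 × 12.011 = 60.055 g/mol.
%C = 60.055 / 117.148 × 100 = 51.26%.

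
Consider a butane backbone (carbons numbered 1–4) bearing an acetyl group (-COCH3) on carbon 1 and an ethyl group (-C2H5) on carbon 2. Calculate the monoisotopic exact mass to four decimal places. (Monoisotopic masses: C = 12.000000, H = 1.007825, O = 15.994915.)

128.1201

Atom tally by fragment:
  CH3COCH2 → C:3 H:5 O:1
  CH(C2H5) → C:3 H:6
  CH2 → C:1 H:2
  CH3 → C:1 H:3
Element totals:
  C: 8
  H: 16
  O: 1
Molecular formula: C8H16O.
  M = 8(12.0) + 16(1.007825) + 15.994915
    = 96.000000 + 16.125200 + 15.994915 = 128.120115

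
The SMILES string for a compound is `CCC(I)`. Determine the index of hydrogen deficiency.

Atom tally by fragment:
  CH3 → C:1 H:3
  CH2 → C:1 H:2
  CH2I → C:1 H:2 I:1
Element totals:
  C: 3
  H: 7
  I: 1
Molecular formula: C3H7I.
DoU = (2C + 2 + N − H − X) / 2 = (2·3 + 2 + 0 − 7 − 1) / 2 = 0.

0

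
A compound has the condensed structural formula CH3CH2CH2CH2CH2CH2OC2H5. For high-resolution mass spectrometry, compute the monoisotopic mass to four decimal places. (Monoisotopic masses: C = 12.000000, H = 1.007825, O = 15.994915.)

130.1358

Element totals:
  C: 8
  H: 18
  O: 1
Molecular formula: C8H18O.
  M = 8(12.0) + 18(1.007825) + 15.994915
    = 96.000000 + 18.140850 + 15.994915 = 130.135765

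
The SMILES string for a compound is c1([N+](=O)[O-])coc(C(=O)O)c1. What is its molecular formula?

Atom tally by fragment:
  furan ring core → C:4 H:4 O:1
  (− 2 ring H displaced by substituents)
  + NO2 → N:1 O:2
  + COOH → C:1 H:1 O:2
Element totals:
  C: 5
  H: 3
  N: 1
  O: 5

C5H3NO5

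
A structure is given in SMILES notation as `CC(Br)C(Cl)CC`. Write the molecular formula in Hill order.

Atom tally by fragment:
  CH3 → C:1 H:3
  CH(Br) → C:1 H:1 Br:1
  CH(Cl) → C:1 H:1 Cl:1
  CH2 → C:1 H:2
  CH3 → C:1 H:3
Element totals:
  C: 5
  H: 10
  Br: 1
  Cl: 1

C5H10BrCl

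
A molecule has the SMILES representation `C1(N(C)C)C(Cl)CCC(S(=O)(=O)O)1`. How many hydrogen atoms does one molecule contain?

Atom tally by fragment:
  cyclopentane ring core → C:5 H:10
  (− 3 ring H displaced by substituents)
  + N(CH3)2 → N:1 C:2 H:6
  + Cl → Cl:1
  + SO3H → S:1 O:3 H:1
Element totals:
  C: 7
  H: 14
  Cl: 1
  N: 1
  O: 3
  S: 1

14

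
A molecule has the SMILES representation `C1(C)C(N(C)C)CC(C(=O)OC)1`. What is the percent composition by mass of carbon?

Atom tally by fragment:
  cyclobutane ring core → C:4 H:8
  (− 3 ring H displaced by substituents)
  + CH3 → C:1 H:3
  + N(CH3)2 → N:1 C:2 H:6
  + COOCH3 → C:2 H:3 O:2
Element totals:
  C: 9
  H: 17
  N: 1
  O: 2
Molecular formula: C9H17NO2.
Molar mass = 171.240 g/mol.
Mass from C: 9 × 12.011 = 108.099 g/mol.
%C = 108.099 / 171.240 × 100 = 63.13%.

63.13%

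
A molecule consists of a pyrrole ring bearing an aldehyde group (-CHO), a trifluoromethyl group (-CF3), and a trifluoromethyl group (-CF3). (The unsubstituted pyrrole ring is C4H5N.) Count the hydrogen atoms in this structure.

3

Atom tally by fragment:
  pyrrole ring core → C:4 H:5 N:1
  (− 3 ring H displaced by substituents)
  + CHO → C:1 H:1 O:1
  + CF3 → C:1 F:3
  + CF3 → C:1 F:3
Element totals:
  C: 7
  H: 3
  F: 6
  N: 1
  O: 1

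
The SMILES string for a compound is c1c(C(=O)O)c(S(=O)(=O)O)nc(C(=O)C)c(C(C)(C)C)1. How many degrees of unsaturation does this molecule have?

Atom tally by fragment:
  pyridine ring core → C:5 H:5 N:1
  (− 4 ring H displaced by substituents)
  + COOH → C:1 H:1 O:2
  + SO3H → S:1 O:3 H:1
  + COCH3 → C:2 H:3 O:1
  + C(CH3)3 → C:4 H:9
Element totals:
  C: 12
  H: 15
  N: 1
  O: 6
  S: 1
Molecular formula: C12H15NO6S.
DoU = (2C + 2 + N − H − X) / 2 = (2·12 + 2 + 1 − 15 − 0) / 2 = 6.

6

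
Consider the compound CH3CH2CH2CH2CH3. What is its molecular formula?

C5H12

Atom tally by fragment:
  CH3 → C:1 H:3
  CH2 → C:1 H:2
  CH2 → C:1 H:2
  CH2 → C:1 H:2
  CH3 → C:1 H:3
Element totals:
  C: 5
  H: 12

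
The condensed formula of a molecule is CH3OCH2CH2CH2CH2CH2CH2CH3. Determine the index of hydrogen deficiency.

Atom tally by fragment:
  CH3OCH2 → C:2 H:5 O:1
  CH2 → C:1 H:2
  CH2 → C:1 H:2
  CH2 → C:1 H:2
  CH2 → C:1 H:2
  CH2 → C:1 H:2
  CH3 → C:1 H:3
Element totals:
  C: 8
  H: 18
  O: 1
Molecular formula: C8H18O.
DoU = (2C + 2 + N − H − X) / 2 = (2·8 + 2 + 0 − 18 − 0) / 2 = 0.

0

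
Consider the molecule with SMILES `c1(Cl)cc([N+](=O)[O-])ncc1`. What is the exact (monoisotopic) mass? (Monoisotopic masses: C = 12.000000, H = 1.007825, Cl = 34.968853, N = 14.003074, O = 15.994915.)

Atom tally by fragment:
  pyridine ring core → C:5 H:5 N:1
  (− 2 ring H displaced by substituents)
  + Cl → Cl:1
  + NO2 → N:1 O:2
Element totals:
  C: 5
  H: 3
  Cl: 1
  N: 2
  O: 2
Molecular formula: C5H3ClN2O2.
  M = 5(12.0) + 3(1.007825) + 34.968853 + 2(14.003074) + 2(15.994915)
    = 60.000000 + 3.023475 + 34.968853 + 28.006148 + 31.989830 = 157.988306

157.9883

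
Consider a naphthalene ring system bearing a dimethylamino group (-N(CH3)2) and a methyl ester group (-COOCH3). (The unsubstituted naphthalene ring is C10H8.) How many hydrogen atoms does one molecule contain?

Atom tally by fragment:
  naphthalene ring system core → C:10 H:8
  (− 2 ring H displaced by substituents)
  + N(CH3)2 → N:1 C:2 H:6
  + COOCH3 → C:2 H:3 O:2
Element totals:
  C: 14
  H: 15
  N: 1
  O: 2

15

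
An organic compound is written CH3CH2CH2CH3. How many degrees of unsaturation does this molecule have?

0

Atom tally by fragment:
  CH3 → C:1 H:3
  CH2 → C:1 H:2
  CH2 → C:1 H:2
  CH3 → C:1 H:3
Element totals:
  C: 4
  H: 10
Molecular formula: C4H10.
DoU = (2C + 2 + N − H − X) / 2 = (2·4 + 2 + 0 − 10 − 0) / 2 = 0.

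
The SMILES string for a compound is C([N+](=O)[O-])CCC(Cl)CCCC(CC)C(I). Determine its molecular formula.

C11H21ClINO2

Atom tally by fragment:
  O2NCH2 → C:1 H:2 N:1 O:2
  CH2 → C:1 H:2
  CH2 → C:1 H:2
  CH(Cl) → C:1 H:1 Cl:1
  CH2 → C:1 H:2
  CH2 → C:1 H:2
  CH2 → C:1 H:2
  CH(C2H5) → C:3 H:6
  CH2I → C:1 H:2 I:1
Element totals:
  C: 11
  H: 21
  Cl: 1
  I: 1
  N: 1
  O: 2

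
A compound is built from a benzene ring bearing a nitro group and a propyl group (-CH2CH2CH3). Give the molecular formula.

C9H11NO2

Atom tally by fragment:
  benzene ring core → C:6 H:6
  (− 2 ring H displaced by substituents)
  + NO2 → N:1 O:2
  + CH2CH2CH3 → C:3 H:7
Element totals:
  C: 9
  H: 11
  N: 1
  O: 2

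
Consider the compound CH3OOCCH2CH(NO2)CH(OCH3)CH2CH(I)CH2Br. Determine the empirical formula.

Atom tally by fragment:
  CH3OOCCH2 → C:3 H:5 O:2
  CH(NO2) → C:1 H:1 N:1 O:2
  CH(OCH3) → C:2 H:4 O:1
  CH2 → C:1 H:2
  CH(I) → C:1 H:1 I:1
  CH2Br → C:1 H:2 Br:1
Element totals:
  C: 9
  H: 15
  Br: 1
  I: 1
  N: 1
  O: 5
Molecular formula: C9H15BrINO5.
gcd of subscripts (1, 9, 15, 1, 1, 5) = 1, so the empirical formula equals the molecular formula.

C9H15BrINO5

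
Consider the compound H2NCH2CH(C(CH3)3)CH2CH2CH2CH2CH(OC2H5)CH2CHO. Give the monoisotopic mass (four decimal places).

Atom tally by fragment:
  H2NCH2 → C:1 H:4 N:1
  CH(C(CH3)3) → C:5 H:10
  CH2 → C:1 H:2
  CH2 → C:1 H:2
  CH2 → C:1 H:2
  CH2 → C:1 H:2
  CH(OC2H5) → C:3 H:6 O:1
  CH2CHO → C:2 H:3 O:1
Element totals:
  C: 15
  H: 31
  N: 1
  O: 2
Molecular formula: C15H31NO2.
  M = 15(12.0) + 31(1.007825) + 14.003074 + 2(15.994915)
    = 180.000000 + 31.242575 + 14.003074 + 31.989830 = 257.235479

257.2355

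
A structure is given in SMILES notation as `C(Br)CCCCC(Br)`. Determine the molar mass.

243.97 g/mol

Atom tally by fragment:
  BrCH2 → C:1 H:2 Br:1
  CH2 → C:1 H:2
  CH2 → C:1 H:2
  CH2 → C:1 H:2
  CH2 → C:1 H:2
  CH2Br → C:1 H:2 Br:1
Element totals:
  C: 6
  H: 12
  Br: 2
Molecular formula: C6H12Br2.
  M = 6(12.011) + 12(1.008) + 2(79.904)
    = 72.066 + 12.096 + 159.808 = 243.970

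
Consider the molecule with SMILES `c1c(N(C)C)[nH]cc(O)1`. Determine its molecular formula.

C6H10N2O

Atom tally by fragment:
  pyrrole ring core → C:4 H:5 N:1
  (− 2 ring H displaced by substituents)
  + N(CH3)2 → N:1 C:2 H:6
  + OH → O:1 H:1
Element totals:
  C: 6
  H: 10
  N: 2
  O: 1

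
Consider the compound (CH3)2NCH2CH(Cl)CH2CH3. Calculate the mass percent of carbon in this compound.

Atom tally by fragment:
  (CH3)2NCH2 → C:3 H:8 N:1
  CH(Cl) → C:1 H:1 Cl:1
  CH2 → C:1 H:2
  CH3 → C:1 H:3
Element totals:
  C: 6
  H: 14
  Cl: 1
  N: 1
Molecular formula: C6H14ClN.
Molar mass = 135.635 g/mol.
Mass from C: 6 × 12.011 = 72.066 g/mol.
%C = 72.066 / 135.635 × 100 = 53.13%.

53.13%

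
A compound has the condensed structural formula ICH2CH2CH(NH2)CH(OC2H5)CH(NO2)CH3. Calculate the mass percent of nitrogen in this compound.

Element totals:
  C: 8
  H: 17
  I: 1
  N: 2
  O: 3
Molecular formula: C8H17IN2O3.
Molar mass = 316.139 g/mol.
Mass from N: 2 × 14.007 = 28.014 g/mol.
%N = 28.014 / 316.139 × 100 = 8.86%.

8.86%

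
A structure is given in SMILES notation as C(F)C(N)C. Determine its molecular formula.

C3H8FN

Atom tally by fragment:
  FCH2 → C:1 H:2 F:1
  CH(NH2) → C:1 H:3 N:1
  CH3 → C:1 H:3
Element totals:
  C: 3
  H: 8
  F: 1
  N: 1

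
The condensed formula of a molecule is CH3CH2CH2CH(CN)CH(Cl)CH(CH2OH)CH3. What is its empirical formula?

Element totals:
  C: 9
  H: 16
  Cl: 1
  N: 1
  O: 1
Molecular formula: C9H16ClNO.
gcd of subscripts (9, 1, 16, 1, 1) = 1, so the empirical formula equals the molecular formula.

C9H16ClNO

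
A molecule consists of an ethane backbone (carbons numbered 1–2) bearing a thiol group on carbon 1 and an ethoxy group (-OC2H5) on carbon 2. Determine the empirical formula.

Atom tally by fragment:
  HSCH2 → C:1 H:3 S:1
  CH2OC2H5 → C:3 H:7 O:1
Element totals:
  C: 4
  H: 10
  O: 1
  S: 1
Molecular formula: C4H10OS.
gcd of subscripts (4, 10, 1, 1) = 1, so the empirical formula equals the molecular formula.

C4H10OS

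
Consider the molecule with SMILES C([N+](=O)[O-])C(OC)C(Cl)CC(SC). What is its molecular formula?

C7H14ClNO3S

Atom tally by fragment:
  O2NCH2 → C:1 H:2 N:1 O:2
  CH(OCH3) → C:2 H:4 O:1
  CH(Cl) → C:1 H:1 Cl:1
  CH2 → C:1 H:2
  CH2SCH3 → C:2 H:5 S:1
Element totals:
  C: 7
  H: 14
  Cl: 1
  N: 1
  O: 3
  S: 1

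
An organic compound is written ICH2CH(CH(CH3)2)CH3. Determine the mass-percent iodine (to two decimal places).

59.84%

Element totals:
  C: 6
  H: 13
  I: 1
Molecular formula: C6H13I.
Molar mass = 212.074 g/mol.
Mass from I: 1 × 126.904 = 126.904 g/mol.
%I = 126.904 / 212.074 × 100 = 59.84%.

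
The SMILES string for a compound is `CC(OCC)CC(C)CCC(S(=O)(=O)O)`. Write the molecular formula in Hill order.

Atom tally by fragment:
  CH3 → C:1 H:3
  CH(OC2H5) → C:3 H:6 O:1
  CH2 → C:1 H:2
  CH(CH3) → C:2 H:4
  CH2 → C:1 H:2
  CH2 → C:1 H:2
  CH2SO3H → C:1 H:3 S:1 O:3
Element totals:
  C: 10
  H: 22
  O: 4
  S: 1

C10H22O4S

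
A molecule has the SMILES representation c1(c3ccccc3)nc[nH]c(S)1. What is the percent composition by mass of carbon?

61.34%

Atom tally by fragment:
  imidazole ring core → C:3 H:4 N:2
  (− 2 ring H displaced by substituents)
  + C6H5 → C:6 H:5
  + SH → S:1 H:1
Element totals:
  C: 9
  H: 8
  N: 2
  S: 1
Molecular formula: C9H8N2S.
Molar mass = 176.237 g/mol.
Mass from C: 9 × 12.011 = 108.099 g/mol.
%C = 108.099 / 176.237 × 100 = 61.34%.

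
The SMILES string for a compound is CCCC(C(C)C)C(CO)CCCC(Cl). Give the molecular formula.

C13H27ClO

Atom tally by fragment:
  CH3 → C:1 H:3
  CH2 → C:1 H:2
  CH2 → C:1 H:2
  CH(CH(CH3)2) → C:4 H:8
  CH(CH2OH) → C:2 H:4 O:1
  CH2 → C:1 H:2
  CH2 → C:1 H:2
  CH2 → C:1 H:2
  CH2Cl → C:1 H:2 Cl:1
Element totals:
  C: 13
  H: 27
  Cl: 1
  O: 1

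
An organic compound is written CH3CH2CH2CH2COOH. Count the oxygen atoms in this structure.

Atom tally by fragment:
  CH3 → C:1 H:3
  CH2 → C:1 H:2
  CH2 → C:1 H:2
  CH2COOH → C:2 H:3 O:2
Element totals:
  C: 5
  H: 10
  O: 2

2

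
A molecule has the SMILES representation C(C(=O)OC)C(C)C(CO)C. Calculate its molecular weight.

160.21 g/mol

Atom tally by fragment:
  CH3OOCCH2 → C:3 H:5 O:2
  CH(CH3) → C:2 H:4
  CH(CH2OH) → C:2 H:4 O:1
  CH3 → C:1 H:3
Element totals:
  C: 8
  H: 16
  O: 3
Molecular formula: C8H16O3.
  M = 8(12.011) + 16(1.008) + 3(15.999)
    = 96.088 + 16.128 + 47.997 = 160.213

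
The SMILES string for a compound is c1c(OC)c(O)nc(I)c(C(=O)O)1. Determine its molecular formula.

C7H6INO4

Atom tally by fragment:
  pyridine ring core → C:5 H:5 N:1
  (− 4 ring H displaced by substituents)
  + OCH3 → C:1 H:3 O:1
  + OH → O:1 H:1
  + I → I:1
  + COOH → C:1 H:1 O:2
Element totals:
  C: 7
  H: 6
  I: 1
  N: 1
  O: 4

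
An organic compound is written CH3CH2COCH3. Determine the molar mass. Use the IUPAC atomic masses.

72.11 g/mol

Element totals:
  C: 4
  H: 8
  O: 1
Molecular formula: C4H8O.
  M = 4(12.011) + 8(1.008) + 15.999
    = 48.044 + 8.064 + 15.999 = 72.107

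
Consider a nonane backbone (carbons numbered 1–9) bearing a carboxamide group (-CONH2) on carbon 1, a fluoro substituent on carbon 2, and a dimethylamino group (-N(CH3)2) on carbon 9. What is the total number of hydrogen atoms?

25

Atom tally by fragment:
  H2NOCCH2 → C:2 H:4 O:1 N:1
  CH(F) → C:1 H:1 F:1
  CH2 → C:1 H:2
  CH2 → C:1 H:2
  CH2 → C:1 H:2
  CH2 → C:1 H:2
  CH2 → C:1 H:2
  CH2 → C:1 H:2
  CH2N(CH3)2 → C:3 H:8 N:1
Element totals:
  C: 12
  H: 25
  F: 1
  N: 2
  O: 1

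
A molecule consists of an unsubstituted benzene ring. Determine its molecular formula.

Atom tally by fragment:
  benzene ring core → C:6 H:6
Element totals:
  C: 6
  H: 6

C6H6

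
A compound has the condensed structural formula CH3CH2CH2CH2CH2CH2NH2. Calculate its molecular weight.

Atom tally by fragment:
  CH3 → C:1 H:3
  CH2 → C:1 H:2
  CH2 → C:1 H:2
  CH2 → C:1 H:2
  CH2 → C:1 H:2
  CH2NH2 → C:1 H:4 N:1
Element totals:
  C: 6
  H: 15
  N: 1
Molecular formula: C6H15N.
  M = 6(12.011) + 15(1.008) + 14.007
    = 72.066 + 15.120 + 14.007 = 101.193

101.19 g/mol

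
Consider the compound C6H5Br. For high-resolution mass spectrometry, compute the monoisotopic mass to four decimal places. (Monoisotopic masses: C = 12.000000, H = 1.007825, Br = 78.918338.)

Atom tally by fragment:
  benzene ring core → C:6 H:6
  (− 1 ring H displaced by substituents)
  + Br → Br:1
Element totals:
  C: 6
  H: 5
  Br: 1
Molecular formula: C6H5Br.
  M = 6(12.0) + 5(1.007825) + 78.918338
    = 72.000000 + 5.039125 + 78.918338 = 155.957463

155.9575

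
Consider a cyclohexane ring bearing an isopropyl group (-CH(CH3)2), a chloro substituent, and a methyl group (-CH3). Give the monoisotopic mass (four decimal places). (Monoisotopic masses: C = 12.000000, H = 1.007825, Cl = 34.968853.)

174.1175

Atom tally by fragment:
  cyclohexane ring core → C:6 H:12
  (− 3 ring H displaced by substituents)
  + CH(CH3)2 → C:3 H:7
  + Cl → Cl:1
  + CH3 → C:1 H:3
Element totals:
  C: 10
  H: 19
  Cl: 1
Molecular formula: C10H19Cl.
  M = 10(12.0) + 19(1.007825) + 34.968853
    = 120.000000 + 19.148675 + 34.968853 = 174.117528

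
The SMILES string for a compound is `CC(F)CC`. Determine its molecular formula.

Atom tally by fragment:
  CH3 → C:1 H:3
  CH(F) → C:1 H:1 F:1
  CH2 → C:1 H:2
  CH3 → C:1 H:3
Element totals:
  C: 4
  H: 9
  F: 1

C4H9F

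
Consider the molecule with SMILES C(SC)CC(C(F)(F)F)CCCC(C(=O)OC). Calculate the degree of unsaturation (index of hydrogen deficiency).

Atom tally by fragment:
  CH3SCH2 → C:2 H:5 S:1
  CH2 → C:1 H:2
  CH(CF3) → C:2 H:1 F:3
  CH2 → C:1 H:2
  CH2 → C:1 H:2
  CH2 → C:1 H:2
  CH2COOCH3 → C:3 H:5 O:2
Element totals:
  C: 11
  H: 19
  F: 3
  O: 2
  S: 1
Molecular formula: C11H19F3O2S.
DoU = (2C + 2 + N − H − X) / 2 = (2·11 + 2 + 0 − 19 − 3) / 2 = 1.

1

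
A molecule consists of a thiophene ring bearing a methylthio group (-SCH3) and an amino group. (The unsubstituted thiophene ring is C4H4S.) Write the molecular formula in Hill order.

Atom tally by fragment:
  thiophene ring core → C:4 H:4 S:1
  (− 2 ring H displaced by substituents)
  + SCH3 → C:1 H:3 S:1
  + NH2 → N:1 H:2
Element totals:
  C: 5
  H: 7
  N: 1
  S: 2

C5H7NS2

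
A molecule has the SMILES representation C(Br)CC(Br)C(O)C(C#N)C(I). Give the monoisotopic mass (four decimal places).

408.8174

Atom tally by fragment:
  BrCH2 → C:1 H:2 Br:1
  CH2 → C:1 H:2
  CH(Br) → C:1 H:1 Br:1
  CH(OH) → C:1 H:2 O:1
  CH(CN) → C:2 H:1 N:1
  CH2I → C:1 H:2 I:1
Element totals:
  C: 7
  H: 10
  Br: 2
  I: 1
  N: 1
  O: 1
Molecular formula: C7H10Br2INO.
  M = 7(12.0) + 10(1.007825) + 2(78.918338) + 126.904472 + 14.003074 + 15.994915
    = 84.000000 + 10.078250 + 157.836676 + 126.904472 + 14.003074 + 15.994915 = 408.817387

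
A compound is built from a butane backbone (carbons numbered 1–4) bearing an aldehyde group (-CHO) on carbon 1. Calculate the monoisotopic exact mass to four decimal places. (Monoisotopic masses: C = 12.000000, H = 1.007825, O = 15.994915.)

Atom tally by fragment:
  OHCCH2 → C:2 H:3 O:1
  CH2 → C:1 H:2
  CH2 → C:1 H:2
  CH3 → C:1 H:3
Element totals:
  C: 5
  H: 10
  O: 1
Molecular formula: C5H10O.
  M = 5(12.0) + 10(1.007825) + 15.994915
    = 60.000000 + 10.078250 + 15.994915 = 86.073165

86.0732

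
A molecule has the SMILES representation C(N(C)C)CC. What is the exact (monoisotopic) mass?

Atom tally by fragment:
  (CH3)2NCH2 → C:3 H:8 N:1
  CH2 → C:1 H:2
  CH3 → C:1 H:3
Element totals:
  C: 5
  H: 13
  N: 1
Molecular formula: C5H13N.
  M = 5(12.0) + 13(1.007825) + 14.003074
    = 60.000000 + 13.101725 + 14.003074 = 87.104799

87.1048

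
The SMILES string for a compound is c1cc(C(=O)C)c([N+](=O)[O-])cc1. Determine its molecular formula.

Atom tally by fragment:
  benzene ring core → C:6 H:6
  (− 2 ring H displaced by substituents)
  + COCH3 → C:2 H:3 O:1
  + NO2 → N:1 O:2
Element totals:
  C: 8
  H: 7
  N: 1
  O: 3

C8H7NO3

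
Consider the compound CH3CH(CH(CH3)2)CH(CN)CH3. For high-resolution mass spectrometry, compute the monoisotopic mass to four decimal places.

125.1204

Atom tally by fragment:
  CH3 → C:1 H:3
  CH(CH(CH3)2) → C:4 H:8
  CH(CN) → C:2 H:1 N:1
  CH3 → C:1 H:3
Element totals:
  C: 8
  H: 15
  N: 1
Molecular formula: C8H15N.
  M = 8(12.0) + 15(1.007825) + 14.003074
    = 96.000000 + 15.117375 + 14.003074 = 125.120449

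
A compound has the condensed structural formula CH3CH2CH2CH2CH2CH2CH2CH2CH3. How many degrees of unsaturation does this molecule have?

0

Atom tally by fragment:
  CH3 → C:1 H:3
  CH2 → C:1 H:2
  CH2 → C:1 H:2
  CH2 → C:1 H:2
  CH2 → C:1 H:2
  CH2 → C:1 H:2
  CH2 → C:1 H:2
  CH2 → C:1 H:2
  CH3 → C:1 H:3
Element totals:
  C: 9
  H: 20
Molecular formula: C9H20.
DoU = (2C + 2 + N − H − X) / 2 = (2·9 + 2 + 0 − 20 − 0) / 2 = 0.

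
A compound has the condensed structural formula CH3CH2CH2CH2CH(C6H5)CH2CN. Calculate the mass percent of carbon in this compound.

Atom tally by fragment:
  CH3 → C:1 H:3
  CH2 → C:1 H:2
  CH2 → C:1 H:2
  CH2 → C:1 H:2
  CH(C6H5) → C:7 H:6
  CH2CN → C:2 H:2 N:1
Element totals:
  C: 13
  H: 17
  N: 1
Molecular formula: C13H17N.
Molar mass = 187.286 g/mol.
Mass from C: 13 × 12.011 = 156.143 g/mol.
%C = 156.143 / 187.286 × 100 = 83.37%.

83.37%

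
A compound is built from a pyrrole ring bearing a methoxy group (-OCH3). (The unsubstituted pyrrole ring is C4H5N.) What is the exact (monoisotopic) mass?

Atom tally by fragment:
  pyrrole ring core → C:4 H:5 N:1
  (− 1 ring H displaced by substituents)
  + OCH3 → C:1 H:3 O:1
Element totals:
  C: 5
  H: 7
  N: 1
  O: 1
Molecular formula: C5H7NO.
  M = 5(12.0) + 7(1.007825) + 14.003074 + 15.994915
    = 60.000000 + 7.054775 + 14.003074 + 15.994915 = 97.052764

97.0528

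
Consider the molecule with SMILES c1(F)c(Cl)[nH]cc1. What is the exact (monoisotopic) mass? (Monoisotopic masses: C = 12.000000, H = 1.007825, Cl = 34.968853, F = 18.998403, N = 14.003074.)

Atom tally by fragment:
  pyrrole ring core → C:4 H:5 N:1
  (− 2 ring H displaced by substituents)
  + F → F:1
  + Cl → Cl:1
Element totals:
  C: 4
  H: 3
  Cl: 1
  F: 1
  N: 1
Molecular formula: C4H3ClFN.
  M = 4(12.0) + 3(1.007825) + 34.968853 + 18.998403 + 14.003074
    = 48.000000 + 3.023475 + 34.968853 + 18.998403 + 14.003074 = 118.993805

118.9938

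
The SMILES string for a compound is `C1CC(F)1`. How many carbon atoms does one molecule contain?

3

Atom tally by fragment:
  cyclopropane ring core → C:3 H:6
  (− 1 ring H displaced by substituents)
  + F → F:1
Element totals:
  C: 3
  H: 5
  F: 1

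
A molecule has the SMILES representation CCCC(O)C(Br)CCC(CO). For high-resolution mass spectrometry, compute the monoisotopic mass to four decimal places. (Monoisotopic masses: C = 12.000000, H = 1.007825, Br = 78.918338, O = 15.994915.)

238.0568

Atom tally by fragment:
  CH3 → C:1 H:3
  CH2 → C:1 H:2
  CH2 → C:1 H:2
  CH(OH) → C:1 H:2 O:1
  CH(Br) → C:1 H:1 Br:1
  CH2 → C:1 H:2
  CH2 → C:1 H:2
  CH2CH2OH → C:2 H:5 O:1
Element totals:
  C: 9
  H: 19
  Br: 1
  O: 2
Molecular formula: C9H19BrO2.
  M = 9(12.0) + 19(1.007825) + 78.918338 + 2(15.994915)
    = 108.000000 + 19.148675 + 78.918338 + 31.989830 = 238.056843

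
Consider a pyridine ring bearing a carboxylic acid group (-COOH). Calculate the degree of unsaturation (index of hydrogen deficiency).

5

Atom tally by fragment:
  pyridine ring core → C:5 H:5 N:1
  (− 1 ring H displaced by substituents)
  + COOH → C:1 H:1 O:2
Element totals:
  C: 6
  H: 5
  N: 1
  O: 2
Molecular formula: C6H5NO2.
DoU = (2C + 2 + N − H − X) / 2 = (2·6 + 2 + 1 − 5 − 0) / 2 = 5.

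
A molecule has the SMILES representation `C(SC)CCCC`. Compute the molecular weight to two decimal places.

118.24 g/mol

Atom tally by fragment:
  CH3SCH2 → C:2 H:5 S:1
  CH2 → C:1 H:2
  CH2 → C:1 H:2
  CH2 → C:1 H:2
  CH3 → C:1 H:3
Element totals:
  C: 6
  H: 14
  S: 1
Molecular formula: C6H14S.
  M = 6(12.011) + 14(1.008) + 32.06
    = 72.066 + 14.112 + 32.060 = 118.238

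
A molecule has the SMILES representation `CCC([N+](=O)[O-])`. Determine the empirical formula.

C3H7NO2

Atom tally by fragment:
  CH3 → C:1 H:3
  CH2 → C:1 H:2
  CH2NO2 → C:1 H:2 N:1 O:2
Element totals:
  C: 3
  H: 7
  N: 1
  O: 2
Molecular formula: C3H7NO2.
gcd of subscripts (3, 7, 1, 2) = 1, so the empirical formula equals the molecular formula.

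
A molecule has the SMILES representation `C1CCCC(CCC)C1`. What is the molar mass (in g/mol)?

126.24 g/mol

Atom tally by fragment:
  cyclohexane ring core → C:6 H:12
  (− 1 ring H displaced by substituents)
  + CH2CH2CH3 → C:3 H:7
Element totals:
  C: 9
  H: 18
Molecular formula: C9H18.
  M = 9(12.011) + 18(1.008)
    = 108.099 + 18.144 = 126.243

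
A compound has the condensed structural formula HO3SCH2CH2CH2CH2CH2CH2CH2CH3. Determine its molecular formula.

C8H18O3S

Element totals:
  C: 8
  H: 18
  O: 3
  S: 1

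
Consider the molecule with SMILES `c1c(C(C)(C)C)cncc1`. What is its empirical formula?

Atom tally by fragment:
  pyridine ring core → C:5 H:5 N:1
  (− 1 ring H displaced by substituents)
  + C(CH3)3 → C:4 H:9
Element totals:
  C: 9
  H: 13
  N: 1
Molecular formula: C9H13N.
gcd of subscripts (9, 13, 1) = 1, so the empirical formula equals the molecular formula.

C9H13N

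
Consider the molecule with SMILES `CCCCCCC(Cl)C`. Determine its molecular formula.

Atom tally by fragment:
  CH3 → C:1 H:3
  CH2 → C:1 H:2
  CH2 → C:1 H:2
  CH2 → C:1 H:2
  CH2 → C:1 H:2
  CH2 → C:1 H:2
  CH(Cl) → C:1 H:1 Cl:1
  CH3 → C:1 H:3
Element totals:
  C: 8
  H: 17
  Cl: 1

C8H17Cl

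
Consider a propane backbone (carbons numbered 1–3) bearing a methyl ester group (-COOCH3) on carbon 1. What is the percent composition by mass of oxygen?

Atom tally by fragment:
  CH3OOCCH2 → C:3 H:5 O:2
  CH2 → C:1 H:2
  CH3 → C:1 H:3
Element totals:
  C: 5
  H: 10
  O: 2
Molecular formula: C5H10O2.
Molar mass = 102.133 g/mol.
Mass from O: 2 × 15.999 = 31.998 g/mol.
%O = 31.998 / 102.133 × 100 = 31.33%.

31.33%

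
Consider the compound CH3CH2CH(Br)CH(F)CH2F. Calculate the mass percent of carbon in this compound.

Atom tally by fragment:
  CH3 → C:1 H:3
  CH2 → C:1 H:2
  CH(Br) → C:1 H:1 Br:1
  CH(F) → C:1 H:1 F:1
  CH2F → C:1 H:2 F:1
Element totals:
  C: 5
  H: 9
  Br: 1
  F: 2
Molecular formula: C5H9BrF2.
Molar mass = 187.027 g/mol.
Mass from C: 5 × 12.011 = 60.055 g/mol.
%C = 60.055 / 187.027 × 100 = 32.11%.

32.11%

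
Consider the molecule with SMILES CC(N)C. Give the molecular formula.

Atom tally by fragment:
  CH3 → C:1 H:3
  CH(NH2) → C:1 H:3 N:1
  CH3 → C:1 H:3
Element totals:
  C: 3
  H: 9
  N: 1

C3H9N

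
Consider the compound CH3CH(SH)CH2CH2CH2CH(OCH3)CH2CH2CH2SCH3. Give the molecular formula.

Atom tally by fragment:
  CH3 → C:1 H:3
  CH(SH) → C:1 H:2 S:1
  CH2 → C:1 H:2
  CH2 → C:1 H:2
  CH2 → C:1 H:2
  CH(OCH3) → C:2 H:4 O:1
  CH2 → C:1 H:2
  CH2 → C:1 H:2
  CH2SCH3 → C:2 H:5 S:1
Element totals:
  C: 11
  H: 24
  O: 1
  S: 2

C11H24OS2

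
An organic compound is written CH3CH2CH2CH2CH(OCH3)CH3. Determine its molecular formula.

Atom tally by fragment:
  CH3 → C:1 H:3
  CH2 → C:1 H:2
  CH2 → C:1 H:2
  CH2 → C:1 H:2
  CH(OCH3) → C:2 H:4 O:1
  CH3 → C:1 H:3
Element totals:
  C: 7
  H: 16
  O: 1

C7H16O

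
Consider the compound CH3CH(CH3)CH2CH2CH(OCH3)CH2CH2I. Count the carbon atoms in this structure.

Atom tally by fragment:
  CH3 → C:1 H:3
  CH(CH3) → C:2 H:4
  CH2 → C:1 H:2
  CH2 → C:1 H:2
  CH(OCH3) → C:2 H:4 O:1
  CH2 → C:1 H:2
  CH2I → C:1 H:2 I:1
Element totals:
  C: 9
  H: 19
  I: 1
  O: 1

9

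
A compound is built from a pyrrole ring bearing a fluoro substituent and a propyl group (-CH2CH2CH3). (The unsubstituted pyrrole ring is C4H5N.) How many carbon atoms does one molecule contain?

7

Atom tally by fragment:
  pyrrole ring core → C:4 H:5 N:1
  (− 2 ring H displaced by substituents)
  + F → F:1
  + CH2CH2CH3 → C:3 H:7
Element totals:
  C: 7
  H: 10
  F: 1
  N: 1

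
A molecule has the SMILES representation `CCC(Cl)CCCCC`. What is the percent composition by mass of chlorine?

Atom tally by fragment:
  CH3 → C:1 H:3
  CH2 → C:1 H:2
  CH(Cl) → C:1 H:1 Cl:1
  CH2 → C:1 H:2
  CH2 → C:1 H:2
  CH2 → C:1 H:2
  CH2 → C:1 H:2
  CH3 → C:1 H:3
Element totals:
  C: 8
  H: 17
  Cl: 1
Molecular formula: C8H17Cl.
Molar mass = 148.674 g/mol.
Mass from Cl: 1 × 35.45 = 35.450 g/mol.
%Cl = 35.450 / 148.674 × 100 = 23.84%.

23.84%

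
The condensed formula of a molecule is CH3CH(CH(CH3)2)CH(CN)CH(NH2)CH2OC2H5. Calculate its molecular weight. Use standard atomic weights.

Atom tally by fragment:
  CH3 → C:1 H:3
  CH(CH(CH3)2) → C:4 H:8
  CH(CN) → C:2 H:1 N:1
  CH(NH2) → C:1 H:3 N:1
  CH2OC2H5 → C:3 H:7 O:1
Element totals:
  C: 11
  H: 22
  N: 2
  O: 1
Molecular formula: C11H22N2O.
  M = 11(12.011) + 22(1.008) + 2(14.007) + 15.999
    = 132.121 + 22.176 + 28.014 + 15.999 = 198.310

198.31 g/mol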